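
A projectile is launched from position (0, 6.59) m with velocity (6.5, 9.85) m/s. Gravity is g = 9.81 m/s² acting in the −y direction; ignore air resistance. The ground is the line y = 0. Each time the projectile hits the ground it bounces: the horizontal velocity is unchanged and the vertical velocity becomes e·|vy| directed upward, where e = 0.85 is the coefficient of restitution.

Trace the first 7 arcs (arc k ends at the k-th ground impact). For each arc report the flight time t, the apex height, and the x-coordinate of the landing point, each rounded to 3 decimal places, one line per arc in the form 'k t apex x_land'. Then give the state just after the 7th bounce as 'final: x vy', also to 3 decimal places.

Arc 1: start y=6.590, vy=9.850 → t=2.538, apex=11.535, x_land=16.494, impact vy=-15.044
  bounce: vy ← 0.85·15.044 = 12.787
Arc 2: start y=0.000, vy=12.787 → t=2.607, apex=8.334, x_land=33.440, impact vy=-12.787
  bounce: vy ← 0.85·12.787 = 10.869
Arc 3: start y=0.000, vy=10.869 → t=2.216, apex=6.021, x_land=47.843, impact vy=-10.869
  bounce: vy ← 0.85·10.869 = 9.239
Arc 4: start y=0.000, vy=9.239 → t=1.884, apex=4.350, x_land=60.087, impact vy=-9.239
  bounce: vy ← 0.85·9.239 = 7.853
Arc 5: start y=0.000, vy=7.853 → t=1.601, apex=3.143, x_land=70.493, impact vy=-7.853
  bounce: vy ← 0.85·7.853 = 6.675
Arc 6: start y=0.000, vy=6.675 → t=1.361, apex=2.271, x_land=79.339, impact vy=-6.675
  bounce: vy ← 0.85·6.675 = 5.674
Arc 7: start y=0.000, vy=5.674 → t=1.157, apex=1.641, x_land=86.858, impact vy=-5.674
  bounce: vy ← 0.85·5.674 = 4.823

1 2.538 11.535 16.494
2 2.607 8.334 33.440
3 2.216 6.021 47.843
4 1.884 4.350 60.087
5 1.601 3.143 70.493
6 1.361 2.271 79.339
7 1.157 1.641 86.858
final: 86.858 4.823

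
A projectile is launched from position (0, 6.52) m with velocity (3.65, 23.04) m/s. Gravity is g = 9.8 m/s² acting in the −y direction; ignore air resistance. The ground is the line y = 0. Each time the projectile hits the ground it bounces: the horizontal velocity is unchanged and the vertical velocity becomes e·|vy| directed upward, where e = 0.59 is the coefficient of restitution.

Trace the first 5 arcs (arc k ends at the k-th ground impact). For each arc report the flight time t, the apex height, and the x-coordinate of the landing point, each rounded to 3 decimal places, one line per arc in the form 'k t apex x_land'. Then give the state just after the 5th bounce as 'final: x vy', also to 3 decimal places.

1 4.970 33.604 18.140
2 3.090 11.697 29.419
3 1.823 4.072 36.073
4 1.076 1.417 40.000
5 0.635 0.493 42.316
final: 42.316 1.835

Arc 1: start y=6.520, vy=23.040 → t=4.970, apex=33.604, x_land=18.140, impact vy=-25.664
  bounce: vy ← 0.59·25.664 = 15.142
Arc 2: start y=0.000, vy=15.142 → t=3.090, apex=11.697, x_land=29.419, impact vy=-15.142
  bounce: vy ← 0.59·15.142 = 8.934
Arc 3: start y=0.000, vy=8.934 → t=1.823, apex=4.072, x_land=36.073, impact vy=-8.934
  bounce: vy ← 0.59·8.934 = 5.271
Arc 4: start y=0.000, vy=5.271 → t=1.076, apex=1.417, x_land=40.000, impact vy=-5.271
  bounce: vy ← 0.59·5.271 = 3.110
Arc 5: start y=0.000, vy=3.110 → t=0.635, apex=0.493, x_land=42.316, impact vy=-3.110
  bounce: vy ← 0.59·3.110 = 1.835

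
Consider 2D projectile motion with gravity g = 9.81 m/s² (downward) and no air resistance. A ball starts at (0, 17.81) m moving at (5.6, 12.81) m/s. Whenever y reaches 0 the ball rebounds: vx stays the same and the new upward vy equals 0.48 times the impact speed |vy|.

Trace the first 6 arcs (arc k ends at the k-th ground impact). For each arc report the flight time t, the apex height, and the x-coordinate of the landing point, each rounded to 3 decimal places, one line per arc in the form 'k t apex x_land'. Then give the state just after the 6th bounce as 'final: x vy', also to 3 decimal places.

Arc 1: start y=17.810, vy=12.810 → t=3.616, apex=26.174, x_land=20.249, impact vy=-22.661
  bounce: vy ← 0.48·22.661 = 10.877
Arc 2: start y=0.000, vy=10.877 → t=2.218, apex=6.030, x_land=32.667, impact vy=-10.877
  bounce: vy ← 0.48·10.877 = 5.221
Arc 3: start y=0.000, vy=5.221 → t=1.064, apex=1.389, x_land=38.628, impact vy=-5.221
  bounce: vy ← 0.48·5.221 = 2.506
Arc 4: start y=0.000, vy=2.506 → t=0.511, apex=0.320, x_land=41.489, impact vy=-2.506
  bounce: vy ← 0.48·2.506 = 1.203
Arc 5: start y=0.000, vy=1.203 → t=0.245, apex=0.074, x_land=42.863, impact vy=-1.203
  bounce: vy ← 0.48·1.203 = 0.577
Arc 6: start y=0.000, vy=0.577 → t=0.118, apex=0.017, x_land=43.522, impact vy=-0.577
  bounce: vy ← 0.48·0.577 = 0.277

1 3.616 26.174 20.249
2 2.218 6.030 32.667
3 1.064 1.389 38.628
4 0.511 0.320 41.489
5 0.245 0.074 42.863
6 0.118 0.017 43.522
final: 43.522 0.277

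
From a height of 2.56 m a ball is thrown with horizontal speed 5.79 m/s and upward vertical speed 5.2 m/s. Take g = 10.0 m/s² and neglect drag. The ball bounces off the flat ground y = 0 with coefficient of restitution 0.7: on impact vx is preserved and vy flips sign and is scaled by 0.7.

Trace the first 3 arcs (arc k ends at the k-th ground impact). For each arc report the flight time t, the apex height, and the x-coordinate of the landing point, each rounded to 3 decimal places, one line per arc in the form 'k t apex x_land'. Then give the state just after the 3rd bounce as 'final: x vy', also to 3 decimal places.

1 1.405 3.912 8.132
2 1.238 1.917 15.302
3 0.867 0.939 20.321
final: 20.321 3.034

Arc 1: start y=2.560, vy=5.200 → t=1.405, apex=3.912, x_land=8.132, impact vy=-8.845
  bounce: vy ← 0.7·8.845 = 6.192
Arc 2: start y=0.000, vy=6.192 → t=1.238, apex=1.917, x_land=15.302, impact vy=-6.192
  bounce: vy ← 0.7·6.192 = 4.334
Arc 3: start y=0.000, vy=4.334 → t=0.867, apex=0.939, x_land=20.321, impact vy=-4.334
  bounce: vy ← 0.7·4.334 = 3.034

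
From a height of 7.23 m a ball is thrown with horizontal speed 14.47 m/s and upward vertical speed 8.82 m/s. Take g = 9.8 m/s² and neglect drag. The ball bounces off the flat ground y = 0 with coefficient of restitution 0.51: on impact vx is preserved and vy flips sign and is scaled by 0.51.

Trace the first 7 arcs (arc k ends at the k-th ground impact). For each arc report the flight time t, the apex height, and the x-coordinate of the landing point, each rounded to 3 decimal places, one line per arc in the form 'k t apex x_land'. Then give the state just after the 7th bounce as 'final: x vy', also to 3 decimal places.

Arc 1: start y=7.230, vy=8.820 → t=2.412, apex=11.199, x_land=34.899, impact vy=-14.816
  bounce: vy ← 0.51·14.816 = 7.556
Arc 2: start y=0.000, vy=7.556 → t=1.542, apex=2.913, x_land=57.212, impact vy=-7.556
  bounce: vy ← 0.51·7.556 = 3.854
Arc 3: start y=0.000, vy=3.854 → t=0.786, apex=0.758, x_land=68.591, impact vy=-3.854
  bounce: vy ← 0.51·3.854 = 1.965
Arc 4: start y=0.000, vy=1.965 → t=0.401, apex=0.197, x_land=74.395, impact vy=-1.965
  bounce: vy ← 0.51·1.965 = 1.002
Arc 5: start y=0.000, vy=1.002 → t=0.205, apex=0.051, x_land=77.355, impact vy=-1.002
  bounce: vy ← 0.51·1.002 = 0.511
Arc 6: start y=0.000, vy=0.511 → t=0.104, apex=0.013, x_land=78.864, impact vy=-0.511
  bounce: vy ← 0.51·0.511 = 0.261
Arc 7: start y=0.000, vy=0.261 → t=0.053, apex=0.003, x_land=79.634, impact vy=-0.261
  bounce: vy ← 0.51·0.261 = 0.133

1 2.412 11.199 34.899
2 1.542 2.913 57.212
3 0.786 0.758 68.591
4 0.401 0.197 74.395
5 0.205 0.051 77.355
6 0.104 0.013 78.864
7 0.053 0.003 79.634
final: 79.634 0.133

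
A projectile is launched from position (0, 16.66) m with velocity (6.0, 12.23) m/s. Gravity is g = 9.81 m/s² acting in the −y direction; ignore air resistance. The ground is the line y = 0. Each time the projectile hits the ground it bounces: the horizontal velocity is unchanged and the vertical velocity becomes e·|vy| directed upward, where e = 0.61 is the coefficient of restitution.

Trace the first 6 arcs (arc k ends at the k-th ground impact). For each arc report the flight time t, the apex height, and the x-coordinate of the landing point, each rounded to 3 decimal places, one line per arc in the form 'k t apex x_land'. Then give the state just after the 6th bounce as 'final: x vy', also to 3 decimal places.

Arc 1: start y=16.660, vy=12.230 → t=3.472, apex=24.283, x_land=20.830, impact vy=-21.828
  bounce: vy ← 0.61·21.828 = 13.315
Arc 2: start y=0.000, vy=13.315 → t=2.715, apex=9.036, x_land=37.118, impact vy=-13.315
  bounce: vy ← 0.61·13.315 = 8.122
Arc 3: start y=0.000, vy=8.122 → t=1.656, apex=3.362, x_land=47.053, impact vy=-8.122
  bounce: vy ← 0.61·8.122 = 4.954
Arc 4: start y=0.000, vy=4.954 → t=1.010, apex=1.251, x_land=53.113, impact vy=-4.954
  bounce: vy ← 0.61·4.954 = 3.022
Arc 5: start y=0.000, vy=3.022 → t=0.616, apex=0.466, x_land=56.810, impact vy=-3.022
  bounce: vy ← 0.61·3.022 = 1.844
Arc 6: start y=0.000, vy=1.844 → t=0.376, apex=0.173, x_land=59.065, impact vy=-1.844
  bounce: vy ← 0.61·1.844 = 1.125

1 3.472 24.283 20.830
2 2.715 9.036 37.118
3 1.656 3.362 47.053
4 1.010 1.251 53.113
5 0.616 0.466 56.810
6 0.376 0.173 59.065
final: 59.065 1.125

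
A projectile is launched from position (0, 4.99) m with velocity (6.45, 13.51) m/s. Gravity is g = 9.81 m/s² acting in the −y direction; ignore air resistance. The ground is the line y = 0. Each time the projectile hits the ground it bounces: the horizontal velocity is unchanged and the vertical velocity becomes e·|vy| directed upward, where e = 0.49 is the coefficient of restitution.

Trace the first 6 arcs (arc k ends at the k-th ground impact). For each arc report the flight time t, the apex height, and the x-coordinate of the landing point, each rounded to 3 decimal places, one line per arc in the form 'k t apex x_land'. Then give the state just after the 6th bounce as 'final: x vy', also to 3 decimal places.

Arc 1: start y=4.990, vy=13.510 → t=3.084, apex=14.293, x_land=19.893, impact vy=-16.746
  bounce: vy ← 0.49·16.746 = 8.205
Arc 2: start y=0.000, vy=8.205 → t=1.673, apex=3.432, x_land=30.683, impact vy=-8.205
  bounce: vy ← 0.49·8.205 = 4.021
Arc 3: start y=0.000, vy=4.021 → t=0.820, apex=0.824, x_land=35.970, impact vy=-4.021
  bounce: vy ← 0.49·4.021 = 1.970
Arc 4: start y=0.000, vy=1.970 → t=0.402, apex=0.198, x_land=38.561, impact vy=-1.970
  bounce: vy ← 0.49·1.970 = 0.965
Arc 5: start y=0.000, vy=0.965 → t=0.197, apex=0.047, x_land=39.830, impact vy=-0.965
  bounce: vy ← 0.49·0.965 = 0.473
Arc 6: start y=0.000, vy=0.473 → t=0.096, apex=0.011, x_land=40.452, impact vy=-0.473
  bounce: vy ← 0.49·0.473 = 0.232

1 3.084 14.293 19.893
2 1.673 3.432 30.683
3 0.820 0.824 35.970
4 0.402 0.198 38.561
5 0.197 0.047 39.830
6 0.096 0.011 40.452
final: 40.452 0.232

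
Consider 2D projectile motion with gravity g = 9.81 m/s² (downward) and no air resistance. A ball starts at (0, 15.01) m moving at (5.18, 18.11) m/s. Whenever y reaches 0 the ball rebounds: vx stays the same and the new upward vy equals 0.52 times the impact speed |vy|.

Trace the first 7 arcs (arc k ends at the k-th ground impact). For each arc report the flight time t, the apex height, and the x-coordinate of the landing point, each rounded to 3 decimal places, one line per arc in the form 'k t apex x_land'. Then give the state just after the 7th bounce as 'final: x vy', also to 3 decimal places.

1 4.389 31.726 22.737
2 2.645 8.579 36.438
3 1.375 2.320 43.562
4 0.715 0.627 47.267
5 0.372 0.170 49.193
6 0.193 0.046 50.195
7 0.101 0.012 50.716
final: 50.716 0.256

Arc 1: start y=15.010, vy=18.110 → t=4.389, apex=31.726, x_land=22.737, impact vy=-24.949
  bounce: vy ← 0.52·24.949 = 12.974
Arc 2: start y=0.000, vy=12.974 → t=2.645, apex=8.579, x_land=36.438, impact vy=-12.974
  bounce: vy ← 0.52·12.974 = 6.746
Arc 3: start y=0.000, vy=6.746 → t=1.375, apex=2.320, x_land=43.562, impact vy=-6.746
  bounce: vy ← 0.52·6.746 = 3.508
Arc 4: start y=0.000, vy=3.508 → t=0.715, apex=0.627, x_land=47.267, impact vy=-3.508
  bounce: vy ← 0.52·3.508 = 1.824
Arc 5: start y=0.000, vy=1.824 → t=0.372, apex=0.170, x_land=49.193, impact vy=-1.824
  bounce: vy ← 0.52·1.824 = 0.949
Arc 6: start y=0.000, vy=0.949 → t=0.193, apex=0.046, x_land=50.195, impact vy=-0.949
  bounce: vy ← 0.52·0.949 = 0.493
Arc 7: start y=0.000, vy=0.493 → t=0.101, apex=0.012, x_land=50.716, impact vy=-0.493
  bounce: vy ← 0.52·0.493 = 0.256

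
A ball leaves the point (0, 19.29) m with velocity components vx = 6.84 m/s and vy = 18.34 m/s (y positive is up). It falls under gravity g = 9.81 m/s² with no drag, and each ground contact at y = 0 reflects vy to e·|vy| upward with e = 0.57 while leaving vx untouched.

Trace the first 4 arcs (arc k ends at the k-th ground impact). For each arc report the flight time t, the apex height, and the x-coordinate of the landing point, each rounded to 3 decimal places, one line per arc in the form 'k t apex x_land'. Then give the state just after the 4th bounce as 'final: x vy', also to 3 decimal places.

1 4.595 36.434 31.429
2 3.107 11.837 52.681
3 1.771 3.846 64.794
4 1.009 1.250 71.699
final: 71.699 2.822

Arc 1: start y=19.290, vy=18.340 → t=4.595, apex=36.434, x_land=31.429, impact vy=-26.736
  bounce: vy ← 0.57·26.736 = 15.240
Arc 2: start y=0.000, vy=15.240 → t=3.107, apex=11.837, x_land=52.681, impact vy=-15.240
  bounce: vy ← 0.57·15.240 = 8.687
Arc 3: start y=0.000, vy=8.687 → t=1.771, apex=3.846, x_land=64.794, impact vy=-8.687
  bounce: vy ← 0.57·8.687 = 4.951
Arc 4: start y=0.000, vy=4.951 → t=1.009, apex=1.250, x_land=71.699, impact vy=-4.951
  bounce: vy ← 0.57·4.951 = 2.822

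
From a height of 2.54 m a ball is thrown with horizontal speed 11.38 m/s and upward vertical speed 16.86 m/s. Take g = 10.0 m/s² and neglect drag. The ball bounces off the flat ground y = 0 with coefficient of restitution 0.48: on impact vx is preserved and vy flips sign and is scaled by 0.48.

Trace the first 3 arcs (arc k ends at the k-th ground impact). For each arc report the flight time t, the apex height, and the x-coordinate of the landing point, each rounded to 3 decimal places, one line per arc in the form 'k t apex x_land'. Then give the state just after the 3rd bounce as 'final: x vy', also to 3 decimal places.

Arc 1: start y=2.540, vy=16.860 → t=3.516, apex=16.753, x_land=40.017, impact vy=-18.305
  bounce: vy ← 0.48·18.305 = 8.786
Arc 2: start y=0.000, vy=8.786 → t=1.757, apex=3.860, x_land=60.015, impact vy=-8.786
  bounce: vy ← 0.48·8.786 = 4.217
Arc 3: start y=0.000, vy=4.217 → t=0.843, apex=0.889, x_land=69.614, impact vy=-4.217
  bounce: vy ← 0.48·4.217 = 2.024

1 3.516 16.753 40.017
2 1.757 3.860 60.015
3 0.843 0.889 69.614
final: 69.614 2.024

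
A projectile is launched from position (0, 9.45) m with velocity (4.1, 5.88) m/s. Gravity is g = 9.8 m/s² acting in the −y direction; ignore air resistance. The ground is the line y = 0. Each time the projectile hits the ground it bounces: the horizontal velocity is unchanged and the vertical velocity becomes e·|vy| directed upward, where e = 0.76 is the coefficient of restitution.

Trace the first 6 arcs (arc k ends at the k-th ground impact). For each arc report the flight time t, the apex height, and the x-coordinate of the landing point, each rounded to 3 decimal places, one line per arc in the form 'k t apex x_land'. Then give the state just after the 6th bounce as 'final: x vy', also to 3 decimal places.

Arc 1: start y=9.450, vy=5.880 → t=2.113, apex=11.214, x_land=8.662, impact vy=-14.825
  bounce: vy ← 0.76·14.825 = 11.267
Arc 2: start y=0.000, vy=11.267 → t=2.299, apex=6.477, x_land=18.090, impact vy=-11.267
  bounce: vy ← 0.76·11.267 = 8.563
Arc 3: start y=0.000, vy=8.563 → t=1.748, apex=3.741, x_land=25.255, impact vy=-8.563
  bounce: vy ← 0.76·8.563 = 6.508
Arc 4: start y=0.000, vy=6.508 → t=1.328, apex=2.161, x_land=30.701, impact vy=-6.508
  bounce: vy ← 0.76·6.508 = 4.946
Arc 5: start y=0.000, vy=4.946 → t=1.009, apex=1.248, x_land=34.839, impact vy=-4.946
  bounce: vy ← 0.76·4.946 = 3.759
Arc 6: start y=0.000, vy=3.759 → t=0.767, apex=0.721, x_land=37.985, impact vy=-3.759
  bounce: vy ← 0.76·3.759 = 2.857

1 2.113 11.214 8.662
2 2.299 6.477 18.090
3 1.748 3.741 25.255
4 1.328 2.161 30.701
5 1.009 1.248 34.839
6 0.767 0.721 37.985
final: 37.985 2.857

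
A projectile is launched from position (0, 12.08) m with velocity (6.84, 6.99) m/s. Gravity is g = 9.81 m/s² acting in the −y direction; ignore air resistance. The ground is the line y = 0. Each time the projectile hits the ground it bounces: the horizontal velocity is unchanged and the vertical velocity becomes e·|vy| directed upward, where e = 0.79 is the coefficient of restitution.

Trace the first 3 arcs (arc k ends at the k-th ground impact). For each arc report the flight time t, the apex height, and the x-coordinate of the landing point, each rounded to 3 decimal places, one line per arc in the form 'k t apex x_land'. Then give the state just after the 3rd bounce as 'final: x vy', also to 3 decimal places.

1 2.436 14.570 16.663
2 2.723 9.093 35.289
3 2.151 5.675 50.004
final: 50.004 8.336

Arc 1: start y=12.080, vy=6.990 → t=2.436, apex=14.570, x_land=16.663, impact vy=-16.908
  bounce: vy ← 0.79·16.908 = 13.357
Arc 2: start y=0.000, vy=13.357 → t=2.723, apex=9.093, x_land=35.289, impact vy=-13.357
  bounce: vy ← 0.79·13.357 = 10.552
Arc 3: start y=0.000, vy=10.552 → t=2.151, apex=5.675, x_land=50.004, impact vy=-10.552
  bounce: vy ← 0.79·10.552 = 8.336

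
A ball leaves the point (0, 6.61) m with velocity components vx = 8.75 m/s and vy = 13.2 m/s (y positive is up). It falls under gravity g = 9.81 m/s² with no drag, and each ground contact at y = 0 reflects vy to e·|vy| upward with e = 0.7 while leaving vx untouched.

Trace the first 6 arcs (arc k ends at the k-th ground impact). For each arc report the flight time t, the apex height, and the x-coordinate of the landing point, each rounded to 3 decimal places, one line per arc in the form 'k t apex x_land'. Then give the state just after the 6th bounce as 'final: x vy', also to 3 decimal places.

1 3.123 15.491 27.323
2 2.488 7.590 49.093
3 1.742 3.719 64.332
4 1.219 1.822 74.999
5 0.853 0.893 82.466
6 0.597 0.438 87.693
final: 87.693 2.051

Arc 1: start y=6.610, vy=13.200 → t=3.123, apex=15.491, x_land=27.323, impact vy=-17.434
  bounce: vy ← 0.7·17.434 = 12.203
Arc 2: start y=0.000, vy=12.203 → t=2.488, apex=7.590, x_land=49.093, impact vy=-12.203
  bounce: vy ← 0.7·12.203 = 8.542
Arc 3: start y=0.000, vy=8.542 → t=1.742, apex=3.719, x_land=64.332, impact vy=-8.542
  bounce: vy ← 0.7·8.542 = 5.980
Arc 4: start y=0.000, vy=5.980 → t=1.219, apex=1.822, x_land=74.999, impact vy=-5.980
  bounce: vy ← 0.7·5.980 = 4.186
Arc 5: start y=0.000, vy=4.186 → t=0.853, apex=0.893, x_land=82.466, impact vy=-4.186
  bounce: vy ← 0.7·4.186 = 2.930
Arc 6: start y=0.000, vy=2.930 → t=0.597, apex=0.438, x_land=87.693, impact vy=-2.930
  bounce: vy ← 0.7·2.930 = 2.051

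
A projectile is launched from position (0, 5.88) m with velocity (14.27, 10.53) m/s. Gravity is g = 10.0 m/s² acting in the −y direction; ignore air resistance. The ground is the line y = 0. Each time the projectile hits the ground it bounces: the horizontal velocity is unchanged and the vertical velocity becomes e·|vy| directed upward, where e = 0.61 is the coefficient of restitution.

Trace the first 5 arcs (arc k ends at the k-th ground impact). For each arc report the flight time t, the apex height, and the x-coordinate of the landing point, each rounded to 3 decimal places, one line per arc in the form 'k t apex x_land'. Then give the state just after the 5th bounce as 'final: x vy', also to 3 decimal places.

1 2.565 11.424 36.596
2 1.844 4.251 62.912
3 1.125 1.582 78.964
4 0.686 0.589 88.756
5 0.419 0.219 94.729
final: 94.729 1.277

Arc 1: start y=5.880, vy=10.530 → t=2.565, apex=11.424, x_land=36.596, impact vy=-15.116
  bounce: vy ← 0.61·15.116 = 9.221
Arc 2: start y=0.000, vy=9.221 → t=1.844, apex=4.251, x_land=62.912, impact vy=-9.221
  bounce: vy ← 0.61·9.221 = 5.625
Arc 3: start y=0.000, vy=5.625 → t=1.125, apex=1.582, x_land=78.964, impact vy=-5.625
  bounce: vy ← 0.61·5.625 = 3.431
Arc 4: start y=0.000, vy=3.431 → t=0.686, apex=0.589, x_land=88.756, impact vy=-3.431
  bounce: vy ← 0.61·3.431 = 2.093
Arc 5: start y=0.000, vy=2.093 → t=0.419, apex=0.219, x_land=94.729, impact vy=-2.093
  bounce: vy ← 0.61·2.093 = 1.277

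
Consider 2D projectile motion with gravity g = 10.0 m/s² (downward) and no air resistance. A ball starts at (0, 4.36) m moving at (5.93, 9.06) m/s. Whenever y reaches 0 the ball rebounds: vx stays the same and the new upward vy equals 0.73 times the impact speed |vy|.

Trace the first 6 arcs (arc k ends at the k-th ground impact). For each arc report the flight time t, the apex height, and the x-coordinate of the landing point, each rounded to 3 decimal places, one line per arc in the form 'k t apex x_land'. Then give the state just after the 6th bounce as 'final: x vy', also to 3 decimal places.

Arc 1: start y=4.360, vy=9.060 → t=2.207, apex=8.464, x_land=13.088, impact vy=-13.011
  bounce: vy ← 0.73·13.011 = 9.498
Arc 2: start y=0.000, vy=9.498 → t=1.900, apex=4.511, x_land=24.353, impact vy=-9.498
  bounce: vy ← 0.73·9.498 = 6.934
Arc 3: start y=0.000, vy=6.934 → t=1.387, apex=2.404, x_land=32.576, impact vy=-6.934
  bounce: vy ← 0.73·6.934 = 5.061
Arc 4: start y=0.000, vy=5.061 → t=1.012, apex=1.281, x_land=38.579, impact vy=-5.061
  bounce: vy ← 0.73·5.061 = 3.695
Arc 5: start y=0.000, vy=3.695 → t=0.739, apex=0.683, x_land=42.961, impact vy=-3.695
  bounce: vy ← 0.73·3.695 = 2.697
Arc 6: start y=0.000, vy=2.697 → t=0.539, apex=0.364, x_land=46.160, impact vy=-2.697
  bounce: vy ← 0.73·2.697 = 1.969

1 2.207 8.464 13.088
2 1.900 4.511 24.353
3 1.387 2.404 32.576
4 1.012 1.281 38.579
5 0.739 0.683 42.961
6 0.539 0.364 46.160
final: 46.160 1.969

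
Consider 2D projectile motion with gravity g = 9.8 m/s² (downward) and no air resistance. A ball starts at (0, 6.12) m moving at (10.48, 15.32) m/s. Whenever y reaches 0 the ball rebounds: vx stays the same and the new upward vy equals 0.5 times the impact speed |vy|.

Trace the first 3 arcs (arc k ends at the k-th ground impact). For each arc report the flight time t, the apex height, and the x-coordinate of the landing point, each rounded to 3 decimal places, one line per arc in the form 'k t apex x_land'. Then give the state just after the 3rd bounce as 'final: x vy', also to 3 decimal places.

1 3.485 18.095 36.522
2 1.922 4.524 56.661
3 0.961 1.131 66.731
final: 66.731 2.354

Arc 1: start y=6.120, vy=15.320 → t=3.485, apex=18.095, x_land=36.522, impact vy=-18.832
  bounce: vy ← 0.5·18.832 = 9.416
Arc 2: start y=0.000, vy=9.416 → t=1.922, apex=4.524, x_land=56.661, impact vy=-9.416
  bounce: vy ← 0.5·9.416 = 4.708
Arc 3: start y=0.000, vy=4.708 → t=0.961, apex=1.131, x_land=66.731, impact vy=-4.708
  bounce: vy ← 0.5·4.708 = 2.354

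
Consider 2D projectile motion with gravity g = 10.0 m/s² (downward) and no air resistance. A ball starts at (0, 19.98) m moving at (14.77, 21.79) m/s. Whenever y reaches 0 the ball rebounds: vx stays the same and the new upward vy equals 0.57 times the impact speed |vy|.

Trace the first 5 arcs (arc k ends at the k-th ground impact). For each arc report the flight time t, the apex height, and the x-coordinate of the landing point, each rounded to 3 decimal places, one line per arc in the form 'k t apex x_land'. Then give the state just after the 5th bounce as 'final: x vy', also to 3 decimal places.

Arc 1: start y=19.980, vy=21.790 → t=5.136, apex=43.720, x_land=75.859, impact vy=-29.570
  bounce: vy ← 0.57·29.570 = 16.855
Arc 2: start y=0.000, vy=16.855 → t=3.371, apex=14.205, x_land=125.649, impact vy=-16.855
  bounce: vy ← 0.57·16.855 = 9.607
Arc 3: start y=0.000, vy=9.607 → t=1.921, apex=4.615, x_land=154.029, impact vy=-9.607
  bounce: vy ← 0.57·9.607 = 5.476
Arc 4: start y=0.000, vy=5.476 → t=1.095, apex=1.499, x_land=170.206, impact vy=-5.476
  bounce: vy ← 0.57·5.476 = 3.121
Arc 5: start y=0.000, vy=3.121 → t=0.624, apex=0.487, x_land=179.427, impact vy=-3.121
  bounce: vy ← 0.57·3.121 = 1.779

1 5.136 43.720 75.859
2 3.371 14.205 125.649
3 1.921 4.615 154.029
4 1.095 1.499 170.206
5 0.624 0.487 179.427
final: 179.427 1.779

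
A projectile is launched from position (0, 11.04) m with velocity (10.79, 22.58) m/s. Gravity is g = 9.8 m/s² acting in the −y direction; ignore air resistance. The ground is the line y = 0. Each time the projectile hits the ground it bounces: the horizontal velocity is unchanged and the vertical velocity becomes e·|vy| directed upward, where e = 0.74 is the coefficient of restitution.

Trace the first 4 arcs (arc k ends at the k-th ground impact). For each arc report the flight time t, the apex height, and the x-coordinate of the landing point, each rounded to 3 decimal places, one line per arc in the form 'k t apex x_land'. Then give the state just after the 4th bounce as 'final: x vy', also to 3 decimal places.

Arc 1: start y=11.040, vy=22.580 → t=5.054, apex=37.053, x_land=54.532, impact vy=-26.949
  bounce: vy ← 0.74·26.949 = 19.942
Arc 2: start y=0.000, vy=19.942 → t=4.070, apex=20.290, x_land=98.446, impact vy=-19.942
  bounce: vy ← 0.74·19.942 = 14.757
Arc 3: start y=0.000, vy=14.757 → t=3.012, apex=11.111, x_land=130.942, impact vy=-14.757
  bounce: vy ← 0.74·14.757 = 10.920
Arc 4: start y=0.000, vy=10.920 → t=2.229, apex=6.084, x_land=154.989, impact vy=-10.920
  bounce: vy ← 0.74·10.920 = 8.081

1 5.054 37.053 54.532
2 4.070 20.290 98.446
3 3.012 11.111 130.942
4 2.229 6.084 154.989
final: 154.989 8.081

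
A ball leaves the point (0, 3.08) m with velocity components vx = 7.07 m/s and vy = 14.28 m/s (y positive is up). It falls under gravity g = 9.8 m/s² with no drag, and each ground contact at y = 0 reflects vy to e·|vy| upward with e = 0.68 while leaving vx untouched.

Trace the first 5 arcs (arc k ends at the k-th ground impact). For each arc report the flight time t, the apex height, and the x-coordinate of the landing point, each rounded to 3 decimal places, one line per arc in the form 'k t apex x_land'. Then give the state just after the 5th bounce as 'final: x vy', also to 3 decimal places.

1 3.116 13.484 22.030
2 2.256 6.235 37.981
3 1.534 2.883 48.827
4 1.043 1.333 56.202
5 0.709 0.616 61.217
final: 61.217 2.364

Arc 1: start y=3.080, vy=14.280 → t=3.116, apex=13.484, x_land=22.030, impact vy=-16.257
  bounce: vy ← 0.68·16.257 = 11.055
Arc 2: start y=0.000, vy=11.055 → t=2.256, apex=6.235, x_land=37.981, impact vy=-11.055
  bounce: vy ← 0.68·11.055 = 7.517
Arc 3: start y=0.000, vy=7.517 → t=1.534, apex=2.883, x_land=48.827, impact vy=-7.517
  bounce: vy ← 0.68·7.517 = 5.112
Arc 4: start y=0.000, vy=5.112 → t=1.043, apex=1.333, x_land=56.202, impact vy=-5.112
  bounce: vy ← 0.68·5.112 = 3.476
Arc 5: start y=0.000, vy=3.476 → t=0.709, apex=0.616, x_land=61.217, impact vy=-3.476
  bounce: vy ← 0.68·3.476 = 2.364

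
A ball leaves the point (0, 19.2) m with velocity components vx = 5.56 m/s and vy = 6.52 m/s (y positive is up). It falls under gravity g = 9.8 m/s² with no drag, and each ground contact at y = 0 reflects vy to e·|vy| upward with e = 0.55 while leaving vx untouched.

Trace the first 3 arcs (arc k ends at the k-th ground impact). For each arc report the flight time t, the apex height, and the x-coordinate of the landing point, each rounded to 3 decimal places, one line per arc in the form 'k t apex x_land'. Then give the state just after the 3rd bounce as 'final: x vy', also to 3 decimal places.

Arc 1: start y=19.200, vy=6.520 → t=2.754, apex=21.369, x_land=15.310, impact vy=-20.465
  bounce: vy ← 0.55·20.465 = 11.256
Arc 2: start y=0.000, vy=11.256 → t=2.297, apex=6.464, x_land=28.082, impact vy=-11.256
  bounce: vy ← 0.55·11.256 = 6.191
Arc 3: start y=0.000, vy=6.191 → t=1.263, apex=1.955, x_land=35.107, impact vy=-6.191
  bounce: vy ← 0.55·6.191 = 3.405

1 2.754 21.369 15.310
2 2.297 6.464 28.082
3 1.263 1.955 35.107
final: 35.107 3.405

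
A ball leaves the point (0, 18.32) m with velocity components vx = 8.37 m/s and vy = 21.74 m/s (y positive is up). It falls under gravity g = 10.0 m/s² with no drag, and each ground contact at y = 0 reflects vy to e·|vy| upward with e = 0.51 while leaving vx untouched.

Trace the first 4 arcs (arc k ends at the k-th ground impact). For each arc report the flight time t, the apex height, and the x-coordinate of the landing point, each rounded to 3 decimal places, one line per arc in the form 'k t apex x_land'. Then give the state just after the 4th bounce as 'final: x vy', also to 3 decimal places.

1 5.071 41.951 42.441
2 2.955 10.912 67.170
3 1.507 2.838 79.782
4 0.768 0.738 86.214
final: 86.214 1.960

Arc 1: start y=18.320, vy=21.740 → t=5.071, apex=41.951, x_land=42.441, impact vy=-28.966
  bounce: vy ← 0.51·28.966 = 14.773
Arc 2: start y=0.000, vy=14.773 → t=2.955, apex=10.912, x_land=67.170, impact vy=-14.773
  bounce: vy ← 0.51·14.773 = 7.534
Arc 3: start y=0.000, vy=7.534 → t=1.507, apex=2.838, x_land=79.782, impact vy=-7.534
  bounce: vy ← 0.51·7.534 = 3.842
Arc 4: start y=0.000, vy=3.842 → t=0.768, apex=0.738, x_land=86.214, impact vy=-3.842
  bounce: vy ← 0.51·3.842 = 1.960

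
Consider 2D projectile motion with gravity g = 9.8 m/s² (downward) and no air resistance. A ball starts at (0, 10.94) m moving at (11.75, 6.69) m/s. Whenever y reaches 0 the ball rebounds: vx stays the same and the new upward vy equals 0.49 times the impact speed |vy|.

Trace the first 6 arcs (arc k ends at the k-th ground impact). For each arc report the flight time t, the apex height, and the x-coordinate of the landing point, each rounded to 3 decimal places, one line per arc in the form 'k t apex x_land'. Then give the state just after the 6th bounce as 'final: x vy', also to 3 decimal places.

Arc 1: start y=10.940, vy=6.690 → t=2.325, apex=13.223, x_land=27.324, impact vy=-16.099
  bounce: vy ← 0.49·16.099 = 7.889
Arc 2: start y=0.000, vy=7.889 → t=1.610, apex=3.175, x_land=46.240, impact vy=-7.889
  bounce: vy ← 0.49·7.889 = 3.865
Arc 3: start y=0.000, vy=3.865 → t=0.789, apex=0.762, x_land=55.509, impact vy=-3.865
  bounce: vy ← 0.49·3.865 = 1.894
Arc 4: start y=0.000, vy=1.894 → t=0.387, apex=0.183, x_land=60.051, impact vy=-1.894
  bounce: vy ← 0.49·1.894 = 0.928
Arc 5: start y=0.000, vy=0.928 → t=0.189, apex=0.044, x_land=62.276, impact vy=-0.928
  bounce: vy ← 0.49·0.928 = 0.455
Arc 6: start y=0.000, vy=0.455 → t=0.093, apex=0.011, x_land=63.367, impact vy=-0.455
  bounce: vy ← 0.49·0.455 = 0.223

1 2.325 13.223 27.324
2 1.610 3.175 46.240
3 0.789 0.762 55.509
4 0.387 0.183 60.051
5 0.189 0.044 62.276
6 0.093 0.011 63.367
final: 63.367 0.223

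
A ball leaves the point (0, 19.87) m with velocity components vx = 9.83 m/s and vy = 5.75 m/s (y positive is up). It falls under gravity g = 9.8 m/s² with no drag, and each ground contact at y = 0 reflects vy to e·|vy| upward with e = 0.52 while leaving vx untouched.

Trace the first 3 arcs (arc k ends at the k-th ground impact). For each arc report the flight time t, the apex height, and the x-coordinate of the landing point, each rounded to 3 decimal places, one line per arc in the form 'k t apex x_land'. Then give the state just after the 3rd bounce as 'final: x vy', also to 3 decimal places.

Arc 1: start y=19.870, vy=5.750 → t=2.684, apex=21.557, x_land=26.386, impact vy=-20.555
  bounce: vy ← 0.52·20.555 = 10.689
Arc 2: start y=0.000, vy=10.689 → t=2.181, apex=5.829, x_land=47.828, impact vy=-10.689
  bounce: vy ← 0.52·10.689 = 5.558
Arc 3: start y=0.000, vy=5.558 → t=1.134, apex=1.576, x_land=58.979, impact vy=-5.558
  bounce: vy ← 0.52·5.558 = 2.890

1 2.684 21.557 26.386
2 2.181 5.829 47.828
3 1.134 1.576 58.979
final: 58.979 2.890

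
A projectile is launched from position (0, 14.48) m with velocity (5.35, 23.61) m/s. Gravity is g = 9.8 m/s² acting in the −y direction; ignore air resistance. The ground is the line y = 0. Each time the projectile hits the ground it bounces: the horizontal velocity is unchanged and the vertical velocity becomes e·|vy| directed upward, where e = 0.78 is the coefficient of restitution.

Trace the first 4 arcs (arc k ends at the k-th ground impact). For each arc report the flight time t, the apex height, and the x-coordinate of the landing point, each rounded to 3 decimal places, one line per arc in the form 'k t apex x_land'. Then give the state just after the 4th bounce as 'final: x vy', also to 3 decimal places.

Arc 1: start y=14.480, vy=23.610 → t=5.369, apex=42.920, x_land=28.723, impact vy=-29.004
  bounce: vy ← 0.78·29.004 = 22.623
Arc 2: start y=0.000, vy=22.623 → t=4.617, apex=26.113, x_land=53.424, impact vy=-22.623
  bounce: vy ← 0.78·22.623 = 17.646
Arc 3: start y=0.000, vy=17.646 → t=3.601, apex=15.887, x_land=72.691, impact vy=-17.646
  bounce: vy ← 0.78·17.646 = 13.764
Arc 4: start y=0.000, vy=13.764 → t=2.809, apex=9.666, x_land=87.719, impact vy=-13.764
  bounce: vy ← 0.78·13.764 = 10.736

1 5.369 42.920 28.723
2 4.617 26.113 53.424
3 3.601 15.887 72.691
4 2.809 9.666 87.719
final: 87.719 10.736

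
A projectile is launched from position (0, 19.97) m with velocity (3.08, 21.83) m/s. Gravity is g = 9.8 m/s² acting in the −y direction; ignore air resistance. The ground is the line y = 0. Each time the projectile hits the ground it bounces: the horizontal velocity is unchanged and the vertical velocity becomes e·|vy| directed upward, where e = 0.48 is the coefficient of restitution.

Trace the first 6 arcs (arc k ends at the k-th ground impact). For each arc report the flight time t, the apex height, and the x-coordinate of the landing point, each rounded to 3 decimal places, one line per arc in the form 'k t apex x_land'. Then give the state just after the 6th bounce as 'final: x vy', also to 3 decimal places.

Arc 1: start y=19.970, vy=21.830 → t=5.234, apex=44.284, x_land=16.120, impact vy=-29.461
  bounce: vy ← 0.48·29.461 = 14.141
Arc 2: start y=0.000, vy=14.141 → t=2.886, apex=10.203, x_land=25.009, impact vy=-14.141
  bounce: vy ← 0.48·14.141 = 6.788
Arc 3: start y=0.000, vy=6.788 → t=1.385, apex=2.351, x_land=29.276, impact vy=-6.788
  bounce: vy ← 0.48·6.788 = 3.258
Arc 4: start y=0.000, vy=3.258 → t=0.665, apex=0.542, x_land=31.324, impact vy=-3.258
  bounce: vy ← 0.48·3.258 = 1.564
Arc 5: start y=0.000, vy=1.564 → t=0.319, apex=0.125, x_land=32.307, impact vy=-1.564
  bounce: vy ← 0.48·1.564 = 0.751
Arc 6: start y=0.000, vy=0.751 → t=0.153, apex=0.029, x_land=32.778, impact vy=-0.751
  bounce: vy ← 0.48·0.751 = 0.360

1 5.234 44.284 16.120
2 2.886 10.203 25.009
3 1.385 2.351 29.276
4 0.665 0.542 31.324
5 0.319 0.125 32.307
6 0.153 0.029 32.778
final: 32.778 0.360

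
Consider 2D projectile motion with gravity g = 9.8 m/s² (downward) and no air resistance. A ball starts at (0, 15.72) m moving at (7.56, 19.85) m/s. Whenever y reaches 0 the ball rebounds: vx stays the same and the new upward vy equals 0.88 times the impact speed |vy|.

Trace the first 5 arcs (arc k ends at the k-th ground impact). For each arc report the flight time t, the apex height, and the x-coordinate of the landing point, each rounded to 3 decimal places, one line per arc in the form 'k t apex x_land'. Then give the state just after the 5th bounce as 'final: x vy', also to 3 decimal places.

Arc 1: start y=15.720, vy=19.850 → t=4.729, apex=35.823, x_land=35.754, impact vy=-26.498
  bounce: vy ← 0.88·26.498 = 23.318
Arc 2: start y=0.000, vy=23.318 → t=4.759, apex=27.741, x_land=71.731, impact vy=-23.318
  bounce: vy ← 0.88·23.318 = 20.520
Arc 3: start y=0.000, vy=20.520 → t=4.188, apex=21.483, x_land=103.390, impact vy=-20.520
  bounce: vy ← 0.88·20.520 = 18.058
Arc 4: start y=0.000, vy=18.058 → t=3.685, apex=16.636, x_land=131.250, impact vy=-18.058
  bounce: vy ← 0.88·18.058 = 15.891
Arc 5: start y=0.000, vy=15.891 → t=3.243, apex=12.883, x_land=155.767, impact vy=-15.891
  bounce: vy ← 0.88·15.891 = 13.984

1 4.729 35.823 35.754
2 4.759 27.741 71.731
3 4.188 21.483 103.390
4 3.685 16.636 131.250
5 3.243 12.883 155.767
final: 155.767 13.984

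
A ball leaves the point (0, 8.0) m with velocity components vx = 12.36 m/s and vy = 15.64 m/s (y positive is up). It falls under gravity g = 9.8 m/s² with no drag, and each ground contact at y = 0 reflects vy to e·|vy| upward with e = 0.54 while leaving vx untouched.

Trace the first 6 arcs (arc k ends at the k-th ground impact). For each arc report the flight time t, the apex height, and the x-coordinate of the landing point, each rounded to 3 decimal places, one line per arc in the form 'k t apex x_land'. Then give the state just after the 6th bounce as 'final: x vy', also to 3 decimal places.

1 3.640 20.480 44.994
2 2.208 5.972 72.285
3 1.192 1.741 87.022
4 0.644 0.508 94.980
5 0.348 0.148 99.277
6 0.188 0.043 101.597
final: 101.597 0.497

Arc 1: start y=8.000, vy=15.640 → t=3.640, apex=20.480, x_land=44.994, impact vy=-20.035
  bounce: vy ← 0.54·20.035 = 10.819
Arc 2: start y=0.000, vy=10.819 → t=2.208, apex=5.972, x_land=72.285, impact vy=-10.819
  bounce: vy ← 0.54·10.819 = 5.842
Arc 3: start y=0.000, vy=5.842 → t=1.192, apex=1.741, x_land=87.022, impact vy=-5.842
  bounce: vy ← 0.54·5.842 = 3.155
Arc 4: start y=0.000, vy=3.155 → t=0.644, apex=0.508, x_land=94.980, impact vy=-3.155
  bounce: vy ← 0.54·3.155 = 1.704
Arc 5: start y=0.000, vy=1.704 → t=0.348, apex=0.148, x_land=99.277, impact vy=-1.704
  bounce: vy ← 0.54·1.704 = 0.920
Arc 6: start y=0.000, vy=0.920 → t=0.188, apex=0.043, x_land=101.597, impact vy=-0.920
  bounce: vy ← 0.54·0.920 = 0.497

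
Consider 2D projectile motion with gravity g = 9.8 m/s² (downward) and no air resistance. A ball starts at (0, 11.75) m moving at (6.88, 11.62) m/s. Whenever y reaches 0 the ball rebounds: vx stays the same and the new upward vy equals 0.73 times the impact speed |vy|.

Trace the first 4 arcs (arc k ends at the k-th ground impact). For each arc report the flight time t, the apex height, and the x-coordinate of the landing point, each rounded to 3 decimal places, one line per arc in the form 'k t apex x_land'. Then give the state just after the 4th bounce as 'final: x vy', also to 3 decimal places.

Arc 1: start y=11.750, vy=11.620 → t=3.136, apex=18.639, x_land=21.576, impact vy=-19.113
  bounce: vy ← 0.73·19.113 = 13.953
Arc 2: start y=0.000, vy=13.953 → t=2.848, apex=9.933, x_land=41.167, impact vy=-13.953
  bounce: vy ← 0.73·13.953 = 10.186
Arc 3: start y=0.000, vy=10.186 → t=2.079, apex=5.293, x_land=55.468, impact vy=-10.186
  bounce: vy ← 0.73·10.186 = 7.435
Arc 4: start y=0.000, vy=7.435 → t=1.517, apex=2.821, x_land=65.908, impact vy=-7.435
  bounce: vy ← 0.73·7.435 = 5.428

1 3.136 18.639 21.576
2 2.848 9.933 41.167
3 2.079 5.293 55.468
4 1.517 2.821 65.908
final: 65.908 5.428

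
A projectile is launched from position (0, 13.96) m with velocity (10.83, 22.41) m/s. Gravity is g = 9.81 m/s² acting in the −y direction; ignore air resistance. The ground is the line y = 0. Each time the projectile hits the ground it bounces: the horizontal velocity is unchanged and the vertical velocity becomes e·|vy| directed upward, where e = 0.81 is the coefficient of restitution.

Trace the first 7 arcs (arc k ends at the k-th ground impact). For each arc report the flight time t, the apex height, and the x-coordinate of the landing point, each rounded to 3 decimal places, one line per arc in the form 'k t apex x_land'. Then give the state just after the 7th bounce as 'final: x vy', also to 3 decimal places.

Arc 1: start y=13.960, vy=22.410 → t=5.124, apex=39.557, x_land=55.495, impact vy=-27.859
  bounce: vy ← 0.81·27.859 = 22.565
Arc 2: start y=0.000, vy=22.565 → t=4.601, apex=25.953, x_land=105.319, impact vy=-22.565
  bounce: vy ← 0.81·22.565 = 18.278
Arc 3: start y=0.000, vy=18.278 → t=3.726, apex=17.028, x_land=145.676, impact vy=-18.278
  bounce: vy ← 0.81·18.278 = 14.805
Arc 4: start y=0.000, vy=14.805 → t=3.018, apex=11.172, x_land=178.365, impact vy=-14.805
  bounce: vy ← 0.81·14.805 = 11.992
Arc 5: start y=0.000, vy=11.992 → t=2.445, apex=7.330, x_land=204.843, impact vy=-11.992
  bounce: vy ← 0.81·11.992 = 9.714
Arc 6: start y=0.000, vy=9.714 → t=1.980, apex=4.809, x_land=226.291, impact vy=-9.714
  bounce: vy ← 0.81·9.714 = 7.868
Arc 7: start y=0.000, vy=7.868 → t=1.604, apex=3.155, x_land=243.663, impact vy=-7.868
  bounce: vy ← 0.81·7.868 = 6.373

1 5.124 39.557 55.495
2 4.601 25.953 105.319
3 3.726 17.028 145.676
4 3.018 11.172 178.365
5 2.445 7.330 204.843
6 1.980 4.809 226.291
7 1.604 3.155 243.663
final: 243.663 6.373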